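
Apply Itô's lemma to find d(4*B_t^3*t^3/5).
d(4*B_t^3*t^3/5) = (12*B_t*t^2*(B_t^2 + t)/5) dt + (12*B_t^2*t^3/5) dB_t

Itô's formula for f(t, x): d f(t, B_t) = (f_t + (1/2) f_xx) dt + f_x dB_t. Compute partials of f(t, x) = 4*t^3*x^3/5:
  f_t(t,x)  = 12*t^2*x^3/5
  f_x(t,x)  = 12*t^3*x^2/5
  f_xx(t,x) = 24*t^3*x/5
Assemble drift = f_t + (1/2) f_xx = 12*t^2*x*(t + x^2)/5 and diffusion = f_x = 12*t^3*x^2/5. Substituting x = B_t:
  d(4*B_t^3*t^3/5) = (12*B_t*t^2*(B_t^2 + t)/5) dt + (12*B_t^2*t^3/5) dB_t.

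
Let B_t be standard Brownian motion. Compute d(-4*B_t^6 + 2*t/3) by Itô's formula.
d(-4*B_t^6 + 2*t/3) = (2/3 - 60*B_t^4) dt + (-24*B_t^5) dB_t

Itô's formula for f(t, x): d f(t, B_t) = (f_t + (1/2) f_xx) dt + f_x dB_t. Compute partials of f(t, x) = 2*t/3 - 4*x^6:
  f_t(t,x)  = 2/3
  f_x(t,x)  = -24*x^5
  f_xx(t,x) = -120*x^4
Assemble drift = f_t + (1/2) f_xx = 2/3 - 60*x^4 and diffusion = f_x = -24*x^5. Substituting x = B_t:
  d(-4*B_t^6 + 2*t/3) = (2/3 - 60*B_t^4) dt + (-24*B_t^5) dB_t.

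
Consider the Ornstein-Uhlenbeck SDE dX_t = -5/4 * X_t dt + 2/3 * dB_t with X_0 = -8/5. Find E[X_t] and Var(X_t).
E[X_t] = -8*exp(-5*t/4)/5; Var(X_t) = 8/45 - 8*exp(-5*t/2)/45

The OU SDE dX = -theta X dt + sigma dB admits the integrating factor exp(theta t): d(exp(theta t) X_t) = sigma exp(theta t) dB_t. Integrating from 0 to t:
  X_t = x_0 * exp(-theta t) + sigma * int_0^t exp(-theta (t-s)) dB_s.
The Itô integral has mean 0 and (by the Itô isometry) variance sigma^2 * int_0^t exp(-2 theta (t - s)) ds = sigma^2 * (1 - exp(-2 theta t)) / (2 theta).
With theta = 5/4, sigma = 2/3, x_0 = -8/5:
  E[X_t] = -8/5 * exp(-5/4 t) = -8*exp(-5*t/4)/5
  Var(X_t) = (2/3)^2 * (1 - exp(-2*5/4 t)) / (2 * 5/4) = 8/45 - 8*exp(-5*t/2)/45.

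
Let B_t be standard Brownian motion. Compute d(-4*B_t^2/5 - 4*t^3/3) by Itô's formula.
d(-4*B_t^2/5 - 4*t^3/3) = (-4*t^2 - 4/5) dt + (-8*B_t/5) dB_t

Itô's formula for f(t, x): d f(t, B_t) = (f_t + (1/2) f_xx) dt + f_x dB_t. Compute partials of f(t, x) = -4*t^3/3 - 4*x^2/5:
  f_t(t,x)  = -4*t^2
  f_x(t,x)  = -8*x/5
  f_xx(t,x) = -8/5
Assemble drift = f_t + (1/2) f_xx = -4*t^2 - 4/5 and diffusion = f_x = -8*x/5. Substituting x = B_t:
  d(-4*B_t^2/5 - 4*t^3/3) = (-4*t^2 - 4/5) dt + (-8*B_t/5) dB_t.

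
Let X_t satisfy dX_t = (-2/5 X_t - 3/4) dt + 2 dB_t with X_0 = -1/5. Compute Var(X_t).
Var(X_t) = 5 - 5*exp(-4*t/5)

The variance V(t) = Var(X_t) satisfies V'(t) = 2 a V(t) + c^2 with V(0) = 0 (drift coefficient is linear in X, diffusion is constant). With a = -2/5, c = 2, the solution is
  V(t) = (c^2 / (2 a)) * (exp(2 a t) - 1)
       = (2^2 / (2*(-2/5))) * (exp((-4/5) t) - 1)
       = 5 - 5*exp(-4*t/5).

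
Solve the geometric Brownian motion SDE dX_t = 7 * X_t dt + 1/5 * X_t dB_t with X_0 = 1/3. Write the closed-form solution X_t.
X_t = 1/3 * exp((349/50) * t + (1/5) * B_t)

For GBM dX = mu X dt + sigma X dB with X_0 = x_0, apply Itô to Y = log X: dY = (mu - sigma^2/2) dt + sigma dB, so Y_t = log(x_0) + (mu - sigma^2/2) t + sigma B_t and hence X_t = x_0 * exp((mu - sigma^2/2) t + sigma B_t).
With mu = 7, sigma = 1/5, x_0 = 1/3, this gives:
  X_t = 1/3 * exp((349/50) * t + (1/5) * B_t).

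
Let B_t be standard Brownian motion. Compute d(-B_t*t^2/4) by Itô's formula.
d(-B_t*t^2/4) = (-B_t*t/2) dt + (-t^2/4) dB_t

Itô's formula for f(t, x): d f(t, B_t) = (f_t + (1/2) f_xx) dt + f_x dB_t. Compute partials of f(t, x) = -t^2*x/4:
  f_t(t,x)  = -t*x/2
  f_x(t,x)  = -t^2/4
  f_xx(t,x) = 0
Assemble drift = f_t + (1/2) f_xx = -t*x/2 and diffusion = f_x = -t^2/4. Substituting x = B_t:
  d(-B_t*t^2/4) = (-B_t*t/2) dt + (-t^2/4) dB_t.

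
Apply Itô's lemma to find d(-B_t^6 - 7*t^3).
d(-B_t^6 - 7*t^3) = (-15*B_t^4 - 21*t^2) dt + (-6*B_t^5) dB_t

Itô's formula for f(t, x): d f(t, B_t) = (f_t + (1/2) f_xx) dt + f_x dB_t. Compute partials of f(t, x) = -7*t^3 - x^6:
  f_t(t,x)  = -21*t^2
  f_x(t,x)  = -6*x^5
  f_xx(t,x) = -30*x^4
Assemble drift = f_t + (1/2) f_xx = -21*t^2 - 15*x^4 and diffusion = f_x = -6*x^5. Substituting x = B_t:
  d(-B_t^6 - 7*t^3) = (-15*B_t^4 - 21*t^2) dt + (-6*B_t^5) dB_t.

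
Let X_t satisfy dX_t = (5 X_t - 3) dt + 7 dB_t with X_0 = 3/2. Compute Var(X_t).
Var(X_t) = 49*exp(10*t)/10 - 49/10

The variance V(t) = Var(X_t) satisfies V'(t) = 2 a V(t) + c^2 with V(0) = 0 (drift coefficient is linear in X, diffusion is constant). With a = 5, c = 7, the solution is
  V(t) = (c^2 / (2 a)) * (exp(2 a t) - 1)
       = (7^2 / (2*5)) * (exp(10 t) - 1)
       = 49*exp(10*t)/10 - 49/10.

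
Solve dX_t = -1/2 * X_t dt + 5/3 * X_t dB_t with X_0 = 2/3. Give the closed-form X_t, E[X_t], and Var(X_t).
X_t = 2/3 * exp((-17/9) t + (5/3) B_t); E[X_t] = 2*exp(-t/2)/3; Var(X_t) = (4*exp(25*t/9) - 4)*exp(-t)/9

For GBM dX = mu X dt + sigma X dB with X_0 = x_0, apply Itô to Y = log X: dY = (mu - sigma^2/2) dt + sigma dB, so Y_t = log(x_0) + (mu - sigma^2/2) t + sigma B_t and hence X_t = x_0 * exp((mu - sigma^2/2) t + sigma B_t).
With mu = -1/2, sigma = 5/3, x_0 = 2/3, this gives:
  X_t = 2/3 * exp((-17/9) * t + (5/3) * B_t).
Since sigma*B_t ~ Normal(0, sigma^2 t), E[exp(sigma*B_t)] = exp(sigma^2 t / 2); so E[X_t] = x_0 * exp((mu - sigma^2/2) t) * exp(sigma^2 t / 2) = x_0 * exp(mu t) = 2*exp(-t/2)/3.
Var(X_t) = E[X_t^2] - (E[X_t])^2 = x_0^2 * exp(2 mu t) * (exp(sigma^2 t) - 1) = (4*exp(25*t/9) - 4)*exp(-t)/9.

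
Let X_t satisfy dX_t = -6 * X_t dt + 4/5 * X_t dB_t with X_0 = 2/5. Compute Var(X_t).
Var(X_t) = (4*exp(16*t/25) - 4)*exp(-12*t)/25

For GBM dX = mu X dt + sigma X dB with X_0 = x_0, apply Itô to Y = log X: dY = (mu - sigma^2/2) dt + sigma dB, so Y_t = log(x_0) + (mu - sigma^2/2) t + sigma B_t and hence X_t = x_0 * exp((mu - sigma^2/2) t + sigma B_t).
With mu = -6, sigma = 4/5, x_0 = 2/5, this gives:
  X_t = 2/5 * exp((-158/25) * t + (4/5) * B_t).
Since sigma*B_t ~ Normal(0, sigma^2 t), E[exp(sigma*B_t)] = exp(sigma^2 t / 2); so E[X_t] = x_0 * exp((mu - sigma^2/2) t) * exp(sigma^2 t / 2) = x_0 * exp(mu t) = 2*exp(-6*t)/5.
Var(X_t) = E[X_t^2] - (E[X_t])^2 = x_0^2 * exp(2 mu t) * (exp(sigma^2 t) - 1) = (4*exp(16*t/25) - 4)*exp(-12*t)/25.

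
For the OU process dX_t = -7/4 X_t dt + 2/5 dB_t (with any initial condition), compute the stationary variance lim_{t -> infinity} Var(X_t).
lim Var(X_t) = 8/175

The OU SDE dX = -theta X dt + sigma dB admits the integrating factor exp(theta t): d(exp(theta t) X_t) = sigma exp(theta t) dB_t. Integrating from 0 to t gives X_t = x_0 * exp(-theta t) + sigma * int_0^t exp(-theta (t-s)) dB_s for any initial x_0. The Itô integral has variance (by the Itô isometry) sigma^2 * int_0^t exp(-2 theta (t - s)) ds = sigma^2 * (1 - exp(-2 theta t)) / (2 theta), independent of x_0.
With theta = 7/4, sigma = 2/5:
  Var(X_t) = (2/5)^2 * (1 - exp(-2*7/4 t)) / (2 * 7/4) = 8/175 - 8*exp(-7*t/2)/175.
As t -> infinity, exp(-2*7/4 t) -> 0, so the stationary variance is sigma^2 / (2 theta) = 8/175.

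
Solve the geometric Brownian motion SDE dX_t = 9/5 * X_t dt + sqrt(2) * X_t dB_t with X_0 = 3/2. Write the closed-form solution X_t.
X_t = 3/2 * exp((4/5) * t + (sqrt(2)) * B_t)

For GBM dX = mu X dt + sigma X dB with X_0 = x_0, apply Itô to Y = log X: dY = (mu - sigma^2/2) dt + sigma dB, so Y_t = log(x_0) + (mu - sigma^2/2) t + sigma B_t and hence X_t = x_0 * exp((mu - sigma^2/2) t + sigma B_t).
With mu = 9/5, sigma = sqrt(2), x_0 = 3/2, this gives:
  X_t = 3/2 * exp((4/5) * t + (sqrt(2)) * B_t).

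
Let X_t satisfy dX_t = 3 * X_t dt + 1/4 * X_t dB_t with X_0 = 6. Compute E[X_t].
E[X_t] = 6*exp(3*t)

For GBM dX = mu X dt + sigma X dB with X_0 = x_0, apply Itô to Y = log X: dY = (mu - sigma^2/2) dt + sigma dB, so Y_t = log(x_0) + (mu - sigma^2/2) t + sigma B_t and hence X_t = x_0 * exp((mu - sigma^2/2) t + sigma B_t).
With mu = 3, sigma = 1/4, x_0 = 6, this gives:
  X_t = 6 * exp((95/32) * t + (1/4) * B_t).
Since sigma*B_t ~ Normal(0, sigma^2 t), E[exp(sigma*B_t)] = exp(sigma^2 t / 2); so E[X_t] = x_0 * exp((mu - sigma^2/2) t) * exp(sigma^2 t / 2) = x_0 * exp(mu t) = 6*exp(3*t).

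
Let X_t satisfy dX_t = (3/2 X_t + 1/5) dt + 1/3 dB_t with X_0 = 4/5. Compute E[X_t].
E[X_t] = 14*exp(3*t/2)/15 - 2/15

Taking expectations and using E[dB_t] = 0, the mean m(t) = E[X_t] satisfies the ODE m'(t) = a m(t) + b with m(0) = x_0. With a = 3/2, b = 1/5, x_0 = 4/5, the solution is
  m(t) = x_0 * exp(a t) + (b/a) * (exp(a t) - 1)
       = (4/5) * exp((3/2) t) + ((1/5)/(3/2)) * (exp((3/2) t) - 1)
       = 14*exp(3*t/2)/15 - 2/15.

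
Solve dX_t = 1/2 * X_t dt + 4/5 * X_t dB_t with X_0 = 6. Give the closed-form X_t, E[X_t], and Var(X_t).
X_t = 6 * exp((9/50) t + (4/5) B_t); E[X_t] = 6*exp(t/2); Var(X_t) = 36*(exp(16*t/25) - 1)*exp(t)

For GBM dX = mu X dt + sigma X dB with X_0 = x_0, apply Itô to Y = log X: dY = (mu - sigma^2/2) dt + sigma dB, so Y_t = log(x_0) + (mu - sigma^2/2) t + sigma B_t and hence X_t = x_0 * exp((mu - sigma^2/2) t + sigma B_t).
With mu = 1/2, sigma = 4/5, x_0 = 6, this gives:
  X_t = 6 * exp((9/50) * t + (4/5) * B_t).
Since sigma*B_t ~ Normal(0, sigma^2 t), E[exp(sigma*B_t)] = exp(sigma^2 t / 2); so E[X_t] = x_0 * exp((mu - sigma^2/2) t) * exp(sigma^2 t / 2) = x_0 * exp(mu t) = 6*exp(t/2).
Var(X_t) = E[X_t^2] - (E[X_t])^2 = x_0^2 * exp(2 mu t) * (exp(sigma^2 t) - 1) = 36*(exp(16*t/25) - 1)*exp(t).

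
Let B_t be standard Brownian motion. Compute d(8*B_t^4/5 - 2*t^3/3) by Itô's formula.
d(8*B_t^4/5 - 2*t^3/3) = (48*B_t^2/5 - 2*t^2) dt + (32*B_t^3/5) dB_t

Itô's formula for f(t, x): d f(t, B_t) = (f_t + (1/2) f_xx) dt + f_x dB_t. Compute partials of f(t, x) = -2*t^3/3 + 8*x^4/5:
  f_t(t,x)  = -2*t^2
  f_x(t,x)  = 32*x^3/5
  f_xx(t,x) = 96*x^2/5
Assemble drift = f_t + (1/2) f_xx = -2*t^2 + 48*x^2/5 and diffusion = f_x = 32*x^3/5. Substituting x = B_t:
  d(8*B_t^4/5 - 2*t^3/3) = (48*B_t^2/5 - 2*t^2) dt + (32*B_t^3/5) dB_t.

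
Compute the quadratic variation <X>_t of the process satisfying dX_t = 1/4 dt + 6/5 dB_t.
<X>_t = 36*t/25

For an Itô process dX_t = a(t) dt + b(t) dB_t, the quadratic variation is <X>_t = int_0^t b(s)^2 ds (the drift term does not contribute). Here b(s) = 6/5, so
  b(s)^2 = 36/25.
Integrating from 0 to t:
  <X>_t = int_0^t (36/25) ds = 36*t/25.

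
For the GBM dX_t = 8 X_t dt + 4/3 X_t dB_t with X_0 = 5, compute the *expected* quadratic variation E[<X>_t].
E[<X>_t] = 5*exp(160*t/9)/2 - 5/2

<X>_t = int_0^t ((4/3) * X_s)^2 ds. Taking expectation inside the integral: E[<X>_t] = (4/3)^2 * int_0^t E[X_s^2] ds. For GBM, E[X_s^2] = x_0^2 * exp((2 mu + sigma^2) s). Integrating:
  E[<X>_t] = (4/3)^2 * 5^2 * (exp((2*8 + (4/3)^2) t) - 1) / (2*8 + (4/3)^2)
           = (4/3)^2 * 5^2 * (exp((160/9) t) - 1) / (160/9) = 5*exp(160*t/9)/2 - 5/2.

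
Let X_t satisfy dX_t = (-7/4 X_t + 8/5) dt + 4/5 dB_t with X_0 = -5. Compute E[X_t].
E[X_t] = 32/35 - 207*exp(-7*t/4)/35

Taking expectations and using E[dB_t] = 0, the mean m(t) = E[X_t] satisfies the ODE m'(t) = a m(t) + b with m(0) = x_0. With a = -7/4, b = 8/5, x_0 = -5, the solution is
  m(t) = x_0 * exp(a t) + (b/a) * (exp(a t) - 1)
       = (-5) * exp((-7/4) t) + ((8/5)/(-7/4)) * (exp((-7/4) t) - 1)
       = 32/35 - 207*exp(-7*t/4)/35.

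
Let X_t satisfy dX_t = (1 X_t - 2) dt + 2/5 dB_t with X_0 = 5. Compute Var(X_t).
Var(X_t) = 2*exp(2*t)/25 - 2/25

The variance V(t) = Var(X_t) satisfies V'(t) = 2 a V(t) + c^2 with V(0) = 0 (drift coefficient is linear in X, diffusion is constant). With a = 1, c = 2/5, the solution is
  V(t) = (c^2 / (2 a)) * (exp(2 a t) - 1)
       = ((2/5)^2 / (2*1)) * (exp(2 t) - 1)
       = 2*exp(2*t)/25 - 2/25.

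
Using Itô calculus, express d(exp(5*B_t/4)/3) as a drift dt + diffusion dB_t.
d(exp(5*B_t/4)/3) = (25*exp(5*B_t/4)/96) dt + (5*exp(5*B_t/4)/12) dB_t

Itô's formula for f(B_t) gives d f(B_t) = f'(B_t) dB_t + (1/2) f''(B_t) dt. Compute derivatives of f(x) = exp(5*x/4)/3:
  f'(x)  = 5*exp(5*x/4)/12
  f''(x) = 25*exp(5*x/4)/48
Substitute x = B_t and multiply the f'' term by 1/2:
  drift     = (1/2) * (25*exp(5*x/4)/48) evaluated at B_t = 25*exp(5*B_t/4)/96
  diffusion = (5*exp(5*x/4)/12) evaluated at B_t = 5*exp(5*B_t/4)/12
Therefore d(exp(5*B_t/4)/3) = (25*exp(5*B_t/4)/96) dt + (5*exp(5*B_t/4)/12) dB_t.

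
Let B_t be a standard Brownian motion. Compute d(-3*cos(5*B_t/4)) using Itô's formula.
d(-3*cos(5*B_t/4)) = (75*cos(5*B_t/4)/32) dt + (15*sin(5*B_t/4)/4) dB_t

Itô's formula for f(B_t) gives d f(B_t) = f'(B_t) dB_t + (1/2) f''(B_t) dt. Compute derivatives of f(x) = -3*cos(5*x/4):
  f'(x)  = 15*sin(5*x/4)/4
  f''(x) = 75*cos(5*x/4)/16
Substitute x = B_t and multiply the f'' term by 1/2:
  drift     = (1/2) * (75*cos(5*x/4)/16) evaluated at B_t = 75*cos(5*B_t/4)/32
  diffusion = (15*sin(5*x/4)/4) evaluated at B_t = 15*sin(5*B_t/4)/4
Therefore d(-3*cos(5*B_t/4)) = (75*cos(5*B_t/4)/32) dt + (15*sin(5*B_t/4)/4) dB_t.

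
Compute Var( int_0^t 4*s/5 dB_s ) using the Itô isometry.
Var = 16*t^3/75

The Itô integral of a deterministic integrand f(s) has mean 0 because each increment f(s) * (B_{s+ds} - B_s) has mean 0. By the Itô isometry:
  Var( int_0^t f(s) dB_s ) = E[ (int_0^t f(s) dB_s)^2 ] = int_0^t f(s)^2 ds.
Here f(s) = 4*s/5, so f(s)^2 = 16*s^2/25. Integrate:
  int_0^t (16*s^2/25) ds = 16*t^3/75.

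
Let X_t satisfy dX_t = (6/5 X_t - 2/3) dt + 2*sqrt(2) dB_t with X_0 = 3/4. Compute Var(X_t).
Var(X_t) = 10*exp(12*t/5)/3 - 10/3

The variance V(t) = Var(X_t) satisfies V'(t) = 2 a V(t) + c^2 with V(0) = 0 (drift coefficient is linear in X, diffusion is constant). With a = 6/5, c = 2*sqrt(2), the solution is
  V(t) = (c^2 / (2 a)) * (exp(2 a t) - 1)
       = ((2*sqrt(2))^2 / (2*(6/5))) * (exp((12/5) t) - 1)
       = 10*exp(12*t/5)/3 - 10/3.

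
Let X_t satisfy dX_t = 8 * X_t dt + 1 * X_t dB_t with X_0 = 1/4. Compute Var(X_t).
Var(X_t) = (exp(t) - 1)*exp(16*t)/16

For GBM dX = mu X dt + sigma X dB with X_0 = x_0, apply Itô to Y = log X: dY = (mu - sigma^2/2) dt + sigma dB, so Y_t = log(x_0) + (mu - sigma^2/2) t + sigma B_t and hence X_t = x_0 * exp((mu - sigma^2/2) t + sigma B_t).
With mu = 8, sigma = 1, x_0 = 1/4, this gives:
  X_t = 1/4 * exp((15/2) * t + (1) * B_t).
Since sigma*B_t ~ Normal(0, sigma^2 t), E[exp(sigma*B_t)] = exp(sigma^2 t / 2); so E[X_t] = x_0 * exp((mu - sigma^2/2) t) * exp(sigma^2 t / 2) = x_0 * exp(mu t) = exp(8*t)/4.
Var(X_t) = E[X_t^2] - (E[X_t])^2 = x_0^2 * exp(2 mu t) * (exp(sigma^2 t) - 1) = (exp(t) - 1)*exp(16*t)/16.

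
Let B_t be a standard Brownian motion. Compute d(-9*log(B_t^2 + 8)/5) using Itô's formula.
d(-9*log(B_t^2 + 8)/5) = (9*(B_t^2 - 8)/(5*(B_t^2 + 8)^2)) dt + (-18*B_t/(5*B_t^2 + 40)) dB_t

Itô's formula for f(B_t) gives d f(B_t) = f'(B_t) dB_t + (1/2) f''(B_t) dt. Compute derivatives of f(x) = -9*log(x^2 + 8)/5:
  f'(x)  = -18*x/(5*x^2 + 40)
  f''(x) = 18*(x^2 - 8)/(5*(x^2 + 8)^2)
Substitute x = B_t and multiply the f'' term by 1/2:
  drift     = (1/2) * (18*(x^2 - 8)/(5*(x^2 + 8)^2)) evaluated at B_t = 9*(B_t^2 - 8)/(5*(B_t^2 + 8)^2)
  diffusion = (-18*x/(5*x^2 + 40)) evaluated at B_t = -18*B_t/(5*B_t^2 + 40)
Therefore d(-9*log(B_t^2 + 8)/5) = (9*(B_t^2 - 8)/(5*(B_t^2 + 8)^2)) dt + (-18*B_t/(5*B_t^2 + 40)) dB_t.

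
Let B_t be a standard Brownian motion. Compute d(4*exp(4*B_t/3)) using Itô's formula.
d(4*exp(4*B_t/3)) = (32*exp(4*B_t/3)/9) dt + (16*exp(4*B_t/3)/3) dB_t

Itô's formula for f(B_t) gives d f(B_t) = f'(B_t) dB_t + (1/2) f''(B_t) dt. Compute derivatives of f(x) = 4*exp(4*x/3):
  f'(x)  = 16*exp(4*x/3)/3
  f''(x) = 64*exp(4*x/3)/9
Substitute x = B_t and multiply the f'' term by 1/2:
  drift     = (1/2) * (64*exp(4*x/3)/9) evaluated at B_t = 32*exp(4*B_t/3)/9
  diffusion = (16*exp(4*x/3)/3) evaluated at B_t = 16*exp(4*B_t/3)/3
Therefore d(4*exp(4*B_t/3)) = (32*exp(4*B_t/3)/9) dt + (16*exp(4*B_t/3)/3) dB_t.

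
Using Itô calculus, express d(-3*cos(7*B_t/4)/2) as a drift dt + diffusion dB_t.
d(-3*cos(7*B_t/4)/2) = (147*cos(7*B_t/4)/64) dt + (21*sin(7*B_t/4)/8) dB_t

Itô's formula for f(B_t) gives d f(B_t) = f'(B_t) dB_t + (1/2) f''(B_t) dt. Compute derivatives of f(x) = -3*cos(7*x/4)/2:
  f'(x)  = 21*sin(7*x/4)/8
  f''(x) = 147*cos(7*x/4)/32
Substitute x = B_t and multiply the f'' term by 1/2:
  drift     = (1/2) * (147*cos(7*x/4)/32) evaluated at B_t = 147*cos(7*B_t/4)/64
  diffusion = (21*sin(7*x/4)/8) evaluated at B_t = 21*sin(7*B_t/4)/8
Therefore d(-3*cos(7*B_t/4)/2) = (147*cos(7*B_t/4)/64) dt + (21*sin(7*B_t/4)/8) dB_t.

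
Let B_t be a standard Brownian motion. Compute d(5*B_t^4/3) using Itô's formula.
d(5*B_t^4/3) = (10*B_t^2) dt + (20*B_t^3/3) dB_t

Itô's formula for f(B_t) gives d f(B_t) = f'(B_t) dB_t + (1/2) f''(B_t) dt. Compute derivatives of f(x) = 5*x^4/3:
  f'(x)  = 20*x^3/3
  f''(x) = 20*x^2
Substitute x = B_t and multiply the f'' term by 1/2:
  drift     = (1/2) * (20*x^2) evaluated at B_t = 10*B_t^2
  diffusion = (20*x^3/3) evaluated at B_t = 20*B_t^3/3
Therefore d(5*B_t^4/3) = (10*B_t^2) dt + (20*B_t^3/3) dB_t.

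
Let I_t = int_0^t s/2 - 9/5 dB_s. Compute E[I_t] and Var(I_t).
E[I_t] = 0; Var(I_t) = t*(25*t^2 - 270*t + 972)/300

The Itô integral of a deterministic integrand f(s) has mean 0 because each increment f(s) * (B_{s+ds} - B_s) has mean 0. By the Itô isometry:
  Var( int_0^t f(s) dB_s ) = E[ (int_0^t f(s) dB_s)^2 ] = int_0^t f(s)^2 ds.
Here f(s) = s/2 - 9/5, so f(s)^2 = (5*s - 18)^2/100. Integrate:
  int_0^t ((5*s - 18)^2/100) ds = t*(25*t^2 - 270*t + 972)/300.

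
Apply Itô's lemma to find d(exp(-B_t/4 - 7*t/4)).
d(exp(-B_t/4 - 7*t/4)) = (-55*exp(-B_t/4 - 7*t/4)/32) dt + (-exp(-B_t/4 - 7*t/4)/4) dB_t

Itô's formula for f(t, x): d f(t, B_t) = (f_t + (1/2) f_xx) dt + f_x dB_t. Compute partials of f(t, x) = exp(-7*t/4 - x/4):
  f_t(t,x)  = -7*exp(-7*t/4 - x/4)/4
  f_x(t,x)  = -exp(-7*t/4 - x/4)/4
  f_xx(t,x) = exp(-7*t/4 - x/4)/16
Assemble drift = f_t + (1/2) f_xx = -55*exp(-7*t/4 - x/4)/32 and diffusion = f_x = -exp(-7*t/4 - x/4)/4. Substituting x = B_t:
  d(exp(-B_t/4 - 7*t/4)) = (-55*exp(-B_t/4 - 7*t/4)/32) dt + (-exp(-B_t/4 - 7*t/4)/4) dB_t.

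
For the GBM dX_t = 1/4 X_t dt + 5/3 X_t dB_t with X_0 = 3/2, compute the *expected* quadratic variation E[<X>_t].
E[<X>_t] = 225*exp(59*t/18)/118 - 225/118

<X>_t = int_0^t ((5/3) * X_s)^2 ds. Taking expectation inside the integral: E[<X>_t] = (5/3)^2 * int_0^t E[X_s^2] ds. For GBM, E[X_s^2] = x_0^2 * exp((2 mu + sigma^2) s). Integrating:
  E[<X>_t] = (5/3)^2 * (3/2)^2 * (exp((2*(1/4) + (5/3)^2) t) - 1) / (2*(1/4) + (5/3)^2)
           = (5/3)^2 * (3/2)^2 * (exp((59/18) t) - 1) / (59/18) = 225*exp(59*t/18)/118 - 225/118.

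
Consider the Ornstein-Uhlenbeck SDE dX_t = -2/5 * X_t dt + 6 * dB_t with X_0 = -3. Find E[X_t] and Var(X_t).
E[X_t] = -3*exp(-2*t/5); Var(X_t) = 45 - 45*exp(-4*t/5)

The OU SDE dX = -theta X dt + sigma dB admits the integrating factor exp(theta t): d(exp(theta t) X_t) = sigma exp(theta t) dB_t. Integrating from 0 to t:
  X_t = x_0 * exp(-theta t) + sigma * int_0^t exp(-theta (t-s)) dB_s.
The Itô integral has mean 0 and (by the Itô isometry) variance sigma^2 * int_0^t exp(-2 theta (t - s)) ds = sigma^2 * (1 - exp(-2 theta t)) / (2 theta).
With theta = 2/5, sigma = 6, x_0 = -3:
  E[X_t] = -3 * exp(-2/5 t) = -3*exp(-2*t/5)
  Var(X_t) = (6)^2 * (1 - exp(-2*2/5 t)) / (2 * 2/5) = 45 - 45*exp(-4*t/5).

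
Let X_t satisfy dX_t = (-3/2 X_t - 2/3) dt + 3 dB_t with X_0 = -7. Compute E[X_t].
E[X_t] = -4/9 - 59*exp(-3*t/2)/9

Taking expectations and using E[dB_t] = 0, the mean m(t) = E[X_t] satisfies the ODE m'(t) = a m(t) + b with m(0) = x_0. With a = -3/2, b = -2/3, x_0 = -7, the solution is
  m(t) = x_0 * exp(a t) + (b/a) * (exp(a t) - 1)
       = (-7) * exp((-3/2) t) + ((-2/3)/(-3/2)) * (exp((-3/2) t) - 1)
       = -4/9 - 59*exp(-3*t/2)/9.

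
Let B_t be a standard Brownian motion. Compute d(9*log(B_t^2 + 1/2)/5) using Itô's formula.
d(9*log(B_t^2 + 1/2)/5) = (18*(1 - 2*B_t^2)/(5*(2*B_t^2 + 1)^2)) dt + (36*B_t/(5*(2*B_t^2 + 1))) dB_t

Itô's formula for f(B_t) gives d f(B_t) = f'(B_t) dB_t + (1/2) f''(B_t) dt. Compute derivatives of f(x) = 9*log(x^2 + 1/2)/5:
  f'(x)  = 36*x/(5*(2*x^2 + 1))
  f''(x) = 36*(1 - 2*x^2)/(5*(2*x^2 + 1)^2)
Substitute x = B_t and multiply the f'' term by 1/2:
  drift     = (1/2) * (36*(1 - 2*x^2)/(5*(2*x^2 + 1)^2)) evaluated at B_t = 18*(1 - 2*B_t^2)/(5*(2*B_t^2 + 1)^2)
  diffusion = (36*x/(5*(2*x^2 + 1))) evaluated at B_t = 36*B_t/(5*(2*B_t^2 + 1))
Therefore d(9*log(B_t^2 + 1/2)/5) = (18*(1 - 2*B_t^2)/(5*(2*B_t^2 + 1)^2)) dt + (36*B_t/(5*(2*B_t^2 + 1))) dB_t.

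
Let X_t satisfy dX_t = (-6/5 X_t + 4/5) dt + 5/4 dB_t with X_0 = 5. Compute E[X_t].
E[X_t] = 2/3 + 13*exp(-6*t/5)/3

Taking expectations and using E[dB_t] = 0, the mean m(t) = E[X_t] satisfies the ODE m'(t) = a m(t) + b with m(0) = x_0. With a = -6/5, b = 4/5, x_0 = 5, the solution is
  m(t) = x_0 * exp(a t) + (b/a) * (exp(a t) - 1)
       = 5 * exp((-6/5) t) + ((4/5)/(-6/5)) * (exp((-6/5) t) - 1)
       = 2/3 + 13*exp(-6*t/5)/3.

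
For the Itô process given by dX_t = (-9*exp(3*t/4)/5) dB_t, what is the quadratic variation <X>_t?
<X>_t = 54*exp(3*t/2)/25 - 54/25

For an Itô process dX_t = a(t) dt + b(t) dB_t, the quadratic variation is <X>_t = int_0^t b(s)^2 ds (the drift term does not contribute). Here b(s) = -9*exp(3*s/4)/5, so
  b(s)^2 = 81*exp(3*s/2)/25.
Integrating from 0 to t:
  <X>_t = int_0^t (81*exp(3*s/2)/25) ds = 54*exp(3*t/2)/25 - 54/25.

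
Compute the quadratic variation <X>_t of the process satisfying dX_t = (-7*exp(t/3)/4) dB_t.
<X>_t = 147*exp(2*t/3)/32 - 147/32

For an Itô process dX_t = a(t) dt + b(t) dB_t, the quadratic variation is <X>_t = int_0^t b(s)^2 ds (the drift term does not contribute). Here b(s) = -7*exp(s/3)/4, so
  b(s)^2 = 49*exp(2*s/3)/16.
Integrating from 0 to t:
  <X>_t = int_0^t (49*exp(2*s/3)/16) ds = 147*exp(2*t/3)/32 - 147/32.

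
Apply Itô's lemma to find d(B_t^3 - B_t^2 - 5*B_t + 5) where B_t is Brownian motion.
d(B_t^3 - B_t^2 - 5*B_t + 5) = (3*B_t - 1) dt + (3*B_t^2 - 2*B_t - 5) dB_t

Itô's formula for f(B_t) gives d f(B_t) = f'(B_t) dB_t + (1/2) f''(B_t) dt. Compute derivatives of f(x) = x^3 - x^2 - 5*x + 5:
  f'(x)  = 3*x^2 - 2*x - 5
  f''(x) = 6*x - 2
Substitute x = B_t and multiply the f'' term by 1/2:
  drift     = (1/2) * (6*x - 2) evaluated at B_t = 3*B_t - 1
  diffusion = (3*x^2 - 2*x - 5) evaluated at B_t = 3*B_t^2 - 2*B_t - 5
Therefore d(B_t^3 - B_t^2 - 5*B_t + 5) = (3*B_t - 1) dt + (3*B_t^2 - 2*B_t - 5) dB_t.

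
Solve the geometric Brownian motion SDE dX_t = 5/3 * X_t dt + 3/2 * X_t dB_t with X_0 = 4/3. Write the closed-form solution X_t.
X_t = 4/3 * exp((13/24) * t + (3/2) * B_t)

For GBM dX = mu X dt + sigma X dB with X_0 = x_0, apply Itô to Y = log X: dY = (mu - sigma^2/2) dt + sigma dB, so Y_t = log(x_0) + (mu - sigma^2/2) t + sigma B_t and hence X_t = x_0 * exp((mu - sigma^2/2) t + sigma B_t).
With mu = 5/3, sigma = 3/2, x_0 = 4/3, this gives:
  X_t = 4/3 * exp((13/24) * t + (3/2) * B_t).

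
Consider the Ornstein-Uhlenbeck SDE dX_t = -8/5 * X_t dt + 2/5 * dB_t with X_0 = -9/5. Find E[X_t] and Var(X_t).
E[X_t] = -9*exp(-8*t/5)/5; Var(X_t) = 1/20 - exp(-16*t/5)/20

The OU SDE dX = -theta X dt + sigma dB admits the integrating factor exp(theta t): d(exp(theta t) X_t) = sigma exp(theta t) dB_t. Integrating from 0 to t:
  X_t = x_0 * exp(-theta t) + sigma * int_0^t exp(-theta (t-s)) dB_s.
The Itô integral has mean 0 and (by the Itô isometry) variance sigma^2 * int_0^t exp(-2 theta (t - s)) ds = sigma^2 * (1 - exp(-2 theta t)) / (2 theta).
With theta = 8/5, sigma = 2/5, x_0 = -9/5:
  E[X_t] = -9/5 * exp(-8/5 t) = -9*exp(-8*t/5)/5
  Var(X_t) = (2/5)^2 * (1 - exp(-2*8/5 t)) / (2 * 8/5) = 1/20 - exp(-16*t/5)/20.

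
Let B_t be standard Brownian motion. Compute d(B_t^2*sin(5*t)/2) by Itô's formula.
d(B_t^2*sin(5*t)/2) = (5*B_t^2*cos(5*t)/2 + sin(5*t)/2) dt + (B_t*sin(5*t)) dB_t

Itô's formula for f(t, x): d f(t, B_t) = (f_t + (1/2) f_xx) dt + f_x dB_t. Compute partials of f(t, x) = x^2*sin(5*t)/2:
  f_t(t,x)  = 5*x^2*cos(5*t)/2
  f_x(t,x)  = x*sin(5*t)
  f_xx(t,x) = sin(5*t)
Assemble drift = f_t + (1/2) f_xx = 5*x^2*cos(5*t)/2 + sin(5*t)/2 and diffusion = f_x = x*sin(5*t). Substituting x = B_t:
  d(B_t^2*sin(5*t)/2) = (5*B_t^2*cos(5*t)/2 + sin(5*t)/2) dt + (B_t*sin(5*t)) dB_t.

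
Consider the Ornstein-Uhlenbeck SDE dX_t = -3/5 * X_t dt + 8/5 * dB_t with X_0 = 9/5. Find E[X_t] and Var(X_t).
E[X_t] = 9*exp(-3*t/5)/5; Var(X_t) = 32/15 - 32*exp(-6*t/5)/15

The OU SDE dX = -theta X dt + sigma dB admits the integrating factor exp(theta t): d(exp(theta t) X_t) = sigma exp(theta t) dB_t. Integrating from 0 to t:
  X_t = x_0 * exp(-theta t) + sigma * int_0^t exp(-theta (t-s)) dB_s.
The Itô integral has mean 0 and (by the Itô isometry) variance sigma^2 * int_0^t exp(-2 theta (t - s)) ds = sigma^2 * (1 - exp(-2 theta t)) / (2 theta).
With theta = 3/5, sigma = 8/5, x_0 = 9/5:
  E[X_t] = 9/5 * exp(-3/5 t) = 9*exp(-3*t/5)/5
  Var(X_t) = (8/5)^2 * (1 - exp(-2*3/5 t)) / (2 * 3/5) = 32/15 - 32*exp(-6*t/5)/15.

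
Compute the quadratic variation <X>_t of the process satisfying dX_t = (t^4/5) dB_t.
<X>_t = t^9/225

For an Itô process dX_t = a(t) dt + b(t) dB_t, the quadratic variation is <X>_t = int_0^t b(s)^2 ds (the drift term does not contribute). Here b(s) = s^4/5, so
  b(s)^2 = s^8/25.
Integrating from 0 to t:
  <X>_t = int_0^t (s^8/25) ds = t^9/225.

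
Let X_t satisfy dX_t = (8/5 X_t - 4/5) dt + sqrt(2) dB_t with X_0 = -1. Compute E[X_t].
E[X_t] = 1/2 - 3*exp(8*t/5)/2

Taking expectations and using E[dB_t] = 0, the mean m(t) = E[X_t] satisfies the ODE m'(t) = a m(t) + b with m(0) = x_0. With a = 8/5, b = -4/5, x_0 = -1, the solution is
  m(t) = x_0 * exp(a t) + (b/a) * (exp(a t) - 1)
       = (-1) * exp((8/5) t) + ((-4/5)/(8/5)) * (exp((8/5) t) - 1)
       = 1/2 - 3*exp(8*t/5)/2.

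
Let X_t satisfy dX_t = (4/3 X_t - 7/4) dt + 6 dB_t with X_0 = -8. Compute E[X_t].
E[X_t] = 21/16 - 149*exp(4*t/3)/16

Taking expectations and using E[dB_t] = 0, the mean m(t) = E[X_t] satisfies the ODE m'(t) = a m(t) + b with m(0) = x_0. With a = 4/3, b = -7/4, x_0 = -8, the solution is
  m(t) = x_0 * exp(a t) + (b/a) * (exp(a t) - 1)
       = (-8) * exp((4/3) t) + ((-7/4)/(4/3)) * (exp((4/3) t) - 1)
       = 21/16 - 149*exp(4*t/3)/16.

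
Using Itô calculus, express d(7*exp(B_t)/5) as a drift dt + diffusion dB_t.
d(7*exp(B_t)/5) = (7*exp(B_t)/10) dt + (7*exp(B_t)/5) dB_t

Itô's formula for f(B_t) gives d f(B_t) = f'(B_t) dB_t + (1/2) f''(B_t) dt. Compute derivatives of f(x) = 7*exp(x)/5:
  f'(x)  = 7*exp(x)/5
  f''(x) = 7*exp(x)/5
Substitute x = B_t and multiply the f'' term by 1/2:
  drift     = (1/2) * (7*exp(x)/5) evaluated at B_t = 7*exp(B_t)/10
  diffusion = (7*exp(x)/5) evaluated at B_t = 7*exp(B_t)/5
Therefore d(7*exp(B_t)/5) = (7*exp(B_t)/10) dt + (7*exp(B_t)/5) dB_t.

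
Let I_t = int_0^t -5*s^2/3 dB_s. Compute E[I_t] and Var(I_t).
E[I_t] = 0; Var(I_t) = 5*t^5/9

The Itô integral of a deterministic integrand f(s) has mean 0 because each increment f(s) * (B_{s+ds} - B_s) has mean 0. By the Itô isometry:
  Var( int_0^t f(s) dB_s ) = E[ (int_0^t f(s) dB_s)^2 ] = int_0^t f(s)^2 ds.
Here f(s) = -5*s^2/3, so f(s)^2 = 25*s^4/9. Integrate:
  int_0^t (25*s^4/9) ds = 5*t^5/9.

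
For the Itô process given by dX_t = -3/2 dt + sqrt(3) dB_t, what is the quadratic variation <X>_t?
<X>_t = 3*t

For an Itô process dX_t = a(t) dt + b(t) dB_t, the quadratic variation is <X>_t = int_0^t b(s)^2 ds (the drift term does not contribute). Here b(s) = sqrt(3), so
  b(s)^2 = 3.
Integrating from 0 to t:
  <X>_t = int_0^t (3) ds = 3*t.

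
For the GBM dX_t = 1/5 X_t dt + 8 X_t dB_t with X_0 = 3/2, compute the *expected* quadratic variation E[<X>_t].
E[<X>_t] = 360*exp(322*t/5)/161 - 360/161

<X>_t = int_0^t (8 * X_s)^2 ds. Taking expectation inside the integral: E[<X>_t] = 8^2 * int_0^t E[X_s^2] ds. For GBM, E[X_s^2] = x_0^2 * exp((2 mu + sigma^2) s). Integrating:
  E[<X>_t] = 8^2 * (3/2)^2 * (exp((2*(1/5) + 8^2) t) - 1) / (2*(1/5) + 8^2)
           = 8^2 * (3/2)^2 * (exp((322/5) t) - 1) / (322/5) = 360*exp(322*t/5)/161 - 360/161.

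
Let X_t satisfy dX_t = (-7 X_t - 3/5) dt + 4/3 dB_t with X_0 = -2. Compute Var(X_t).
Var(X_t) = 8/63 - 8*exp(-14*t)/63

The variance V(t) = Var(X_t) satisfies V'(t) = 2 a V(t) + c^2 with V(0) = 0 (drift coefficient is linear in X, diffusion is constant). With a = -7, c = 4/3, the solution is
  V(t) = (c^2 / (2 a)) * (exp(2 a t) - 1)
       = ((4/3)^2 / (2*(-7))) * (exp((-14) t) - 1)
       = 8/63 - 8*exp(-14*t)/63.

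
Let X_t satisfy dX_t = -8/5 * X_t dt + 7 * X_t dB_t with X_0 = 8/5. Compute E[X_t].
E[X_t] = 8*exp(-8*t/5)/5

For GBM dX = mu X dt + sigma X dB with X_0 = x_0, apply Itô to Y = log X: dY = (mu - sigma^2/2) dt + sigma dB, so Y_t = log(x_0) + (mu - sigma^2/2) t + sigma B_t and hence X_t = x_0 * exp((mu - sigma^2/2) t + sigma B_t).
With mu = -8/5, sigma = 7, x_0 = 8/5, this gives:
  X_t = 8/5 * exp((-261/10) * t + (7) * B_t).
Since sigma*B_t ~ Normal(0, sigma^2 t), E[exp(sigma*B_t)] = exp(sigma^2 t / 2); so E[X_t] = x_0 * exp((mu - sigma^2/2) t) * exp(sigma^2 t / 2) = x_0 * exp(mu t) = 8*exp(-8*t/5)/5.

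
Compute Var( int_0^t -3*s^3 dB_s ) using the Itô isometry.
Var = 9*t^7/7

The Itô integral of a deterministic integrand f(s) has mean 0 because each increment f(s) * (B_{s+ds} - B_s) has mean 0. By the Itô isometry:
  Var( int_0^t f(s) dB_s ) = E[ (int_0^t f(s) dB_s)^2 ] = int_0^t f(s)^2 ds.
Here f(s) = -3*s^3, so f(s)^2 = 9*s^6. Integrate:
  int_0^t (9*s^6) ds = 9*t^7/7.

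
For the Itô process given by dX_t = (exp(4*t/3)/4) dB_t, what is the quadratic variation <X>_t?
<X>_t = 3*exp(8*t/3)/128 - 3/128

For an Itô process dX_t = a(t) dt + b(t) dB_t, the quadratic variation is <X>_t = int_0^t b(s)^2 ds (the drift term does not contribute). Here b(s) = exp(4*s/3)/4, so
  b(s)^2 = exp(8*s/3)/16.
Integrating from 0 to t:
  <X>_t = int_0^t (exp(8*s/3)/16) ds = 3*exp(8*t/3)/128 - 3/128.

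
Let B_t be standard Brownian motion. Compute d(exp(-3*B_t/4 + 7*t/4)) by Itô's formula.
d(exp(-3*B_t/4 + 7*t/4)) = (65*exp(-3*B_t/4 + 7*t/4)/32) dt + (-3*exp(-3*B_t/4 + 7*t/4)/4) dB_t

Itô's formula for f(t, x): d f(t, B_t) = (f_t + (1/2) f_xx) dt + f_x dB_t. Compute partials of f(t, x) = exp(7*t/4 - 3*x/4):
  f_t(t,x)  = 7*exp(7*t/4 - 3*x/4)/4
  f_x(t,x)  = -3*exp(7*t/4 - 3*x/4)/4
  f_xx(t,x) = 9*exp(7*t/4 - 3*x/4)/16
Assemble drift = f_t + (1/2) f_xx = 65*exp(7*t/4 - 3*x/4)/32 and diffusion = f_x = -3*exp(7*t/4 - 3*x/4)/4. Substituting x = B_t:
  d(exp(-3*B_t/4 + 7*t/4)) = (65*exp(-3*B_t/4 + 7*t/4)/32) dt + (-3*exp(-3*B_t/4 + 7*t/4)/4) dB_t.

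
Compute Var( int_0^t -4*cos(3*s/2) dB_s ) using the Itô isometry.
Var = 8*t + 8*sin(3*t)/3

The Itô integral of a deterministic integrand f(s) has mean 0 because each increment f(s) * (B_{s+ds} - B_s) has mean 0. By the Itô isometry:
  Var( int_0^t f(s) dB_s ) = E[ (int_0^t f(s) dB_s)^2 ] = int_0^t f(s)^2 ds.
Here f(s) = -4*cos(3*s/2), so f(s)^2 = 16*cos(3*s/2)^2. Integrate:
  int_0^t (16*cos(3*s/2)^2) ds = 8*t + 8*sin(3*t)/3.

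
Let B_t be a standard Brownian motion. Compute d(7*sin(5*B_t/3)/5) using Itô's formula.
d(7*sin(5*B_t/3)/5) = (-35*sin(5*B_t/3)/18) dt + (7*cos(5*B_t/3)/3) dB_t

Itô's formula for f(B_t) gives d f(B_t) = f'(B_t) dB_t + (1/2) f''(B_t) dt. Compute derivatives of f(x) = 7*sin(5*x/3)/5:
  f'(x)  = 7*cos(5*x/3)/3
  f''(x) = -35*sin(5*x/3)/9
Substitute x = B_t and multiply the f'' term by 1/2:
  drift     = (1/2) * (-35*sin(5*x/3)/9) evaluated at B_t = -35*sin(5*B_t/3)/18
  diffusion = (7*cos(5*x/3)/3) evaluated at B_t = 7*cos(5*B_t/3)/3
Therefore d(7*sin(5*B_t/3)/5) = (-35*sin(5*B_t/3)/18) dt + (7*cos(5*B_t/3)/3) dB_t.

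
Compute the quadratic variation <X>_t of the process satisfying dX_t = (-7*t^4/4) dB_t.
<X>_t = 49*t^9/144

For an Itô process dX_t = a(t) dt + b(t) dB_t, the quadratic variation is <X>_t = int_0^t b(s)^2 ds (the drift term does not contribute). Here b(s) = -7*s^4/4, so
  b(s)^2 = 49*s^8/16.
Integrating from 0 to t:
  <X>_t = int_0^t (49*s^8/16) ds = 49*t^9/144.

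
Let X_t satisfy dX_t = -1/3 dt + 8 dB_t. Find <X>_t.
<X>_t = 64*t

For an Itô process dX_t = a(t) dt + b(t) dB_t, the quadratic variation is <X>_t = int_0^t b(s)^2 ds (the drift term does not contribute). Here b(s) = 8, so
  b(s)^2 = 64.
Integrating from 0 to t:
  <X>_t = int_0^t (64) ds = 64*t.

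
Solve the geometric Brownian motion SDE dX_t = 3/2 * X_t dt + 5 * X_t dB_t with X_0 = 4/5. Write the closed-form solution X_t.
X_t = 4/5 * exp((-11) * t + (5) * B_t)

For GBM dX = mu X dt + sigma X dB with X_0 = x_0, apply Itô to Y = log X: dY = (mu - sigma^2/2) dt + sigma dB, so Y_t = log(x_0) + (mu - sigma^2/2) t + sigma B_t and hence X_t = x_0 * exp((mu - sigma^2/2) t + sigma B_t).
With mu = 3/2, sigma = 5, x_0 = 4/5, this gives:
  X_t = 4/5 * exp((-11) * t + (5) * B_t).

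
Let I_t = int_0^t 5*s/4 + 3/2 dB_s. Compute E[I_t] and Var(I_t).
E[I_t] = 0; Var(I_t) = t*(25*t^2 + 90*t + 108)/48

The Itô integral of a deterministic integrand f(s) has mean 0 because each increment f(s) * (B_{s+ds} - B_s) has mean 0. By the Itô isometry:
  Var( int_0^t f(s) dB_s ) = E[ (int_0^t f(s) dB_s)^2 ] = int_0^t f(s)^2 ds.
Here f(s) = 5*s/4 + 3/2, so f(s)^2 = (5*s + 6)^2/16. Integrate:
  int_0^t ((5*s + 6)^2/16) ds = t*(25*t^2 + 90*t + 108)/48.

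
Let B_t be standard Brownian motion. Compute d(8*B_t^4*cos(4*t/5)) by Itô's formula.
d(8*B_t^4*cos(4*t/5)) = (B_t^2*(-32*B_t^2*sin(4*t/5)/5 + 48*cos(4*t/5))) dt + (32*B_t^3*cos(4*t/5)) dB_t

Itô's formula for f(t, x): d f(t, B_t) = (f_t + (1/2) f_xx) dt + f_x dB_t. Compute partials of f(t, x) = 8*x^4*cos(4*t/5):
  f_t(t,x)  = -32*x^4*sin(4*t/5)/5
  f_x(t,x)  = 32*x^3*cos(4*t/5)
  f_xx(t,x) = 96*x^2*cos(4*t/5)
Assemble drift = f_t + (1/2) f_xx = x^2*(-32*x^2*sin(4*t/5)/5 + 48*cos(4*t/5)) and diffusion = f_x = 32*x^3*cos(4*t/5). Substituting x = B_t:
  d(8*B_t^4*cos(4*t/5)) = (B_t^2*(-32*B_t^2*sin(4*t/5)/5 + 48*cos(4*t/5))) dt + (32*B_t^3*cos(4*t/5)) dB_t.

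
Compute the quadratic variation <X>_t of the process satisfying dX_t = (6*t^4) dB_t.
<X>_t = 4*t^9

For an Itô process dX_t = a(t) dt + b(t) dB_t, the quadratic variation is <X>_t = int_0^t b(s)^2 ds (the drift term does not contribute). Here b(s) = 6*s^4, so
  b(s)^2 = 36*s^8.
Integrating from 0 to t:
  <X>_t = int_0^t (36*s^8) ds = 4*t^9.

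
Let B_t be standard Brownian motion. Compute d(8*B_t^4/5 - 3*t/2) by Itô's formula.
d(8*B_t^4/5 - 3*t/2) = (48*B_t^2/5 - 3/2) dt + (32*B_t^3/5) dB_t

Itô's formula for f(t, x): d f(t, B_t) = (f_t + (1/2) f_xx) dt + f_x dB_t. Compute partials of f(t, x) = -3*t/2 + 8*x^4/5:
  f_t(t,x)  = -3/2
  f_x(t,x)  = 32*x^3/5
  f_xx(t,x) = 96*x^2/5
Assemble drift = f_t + (1/2) f_xx = 48*x^2/5 - 3/2 and diffusion = f_x = 32*x^3/5. Substituting x = B_t:
  d(8*B_t^4/5 - 3*t/2) = (48*B_t^2/5 - 3/2) dt + (32*B_t^3/5) dB_t.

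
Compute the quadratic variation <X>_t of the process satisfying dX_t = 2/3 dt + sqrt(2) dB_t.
<X>_t = 2*t

For an Itô process dX_t = a(t) dt + b(t) dB_t, the quadratic variation is <X>_t = int_0^t b(s)^2 ds (the drift term does not contribute). Here b(s) = sqrt(2), so
  b(s)^2 = 2.
Integrating from 0 to t:
  <X>_t = int_0^t (2) ds = 2*t.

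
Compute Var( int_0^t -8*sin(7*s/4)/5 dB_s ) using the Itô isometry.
Var = 32*t/25 - 64*sin(7*t/2)/175

The Itô integral of a deterministic integrand f(s) has mean 0 because each increment f(s) * (B_{s+ds} - B_s) has mean 0. By the Itô isometry:
  Var( int_0^t f(s) dB_s ) = E[ (int_0^t f(s) dB_s)^2 ] = int_0^t f(s)^2 ds.
Here f(s) = -8*sin(7*s/4)/5, so f(s)^2 = 64*sin(7*s/4)^2/25. Integrate:
  int_0^t (64*sin(7*s/4)^2/25) ds = 32*t/25 - 64*sin(7*t/2)/175.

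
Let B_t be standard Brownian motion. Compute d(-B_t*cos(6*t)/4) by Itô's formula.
d(-B_t*cos(6*t)/4) = (3*B_t*sin(6*t)/2) dt + (-cos(6*t)/4) dB_t

Itô's formula for f(t, x): d f(t, B_t) = (f_t + (1/2) f_xx) dt + f_x dB_t. Compute partials of f(t, x) = -x*cos(6*t)/4:
  f_t(t,x)  = 3*x*sin(6*t)/2
  f_x(t,x)  = -cos(6*t)/4
  f_xx(t,x) = 0
Assemble drift = f_t + (1/2) f_xx = 3*x*sin(6*t)/2 and diffusion = f_x = -cos(6*t)/4. Substituting x = B_t:
  d(-B_t*cos(6*t)/4) = (3*B_t*sin(6*t)/2) dt + (-cos(6*t)/4) dB_t.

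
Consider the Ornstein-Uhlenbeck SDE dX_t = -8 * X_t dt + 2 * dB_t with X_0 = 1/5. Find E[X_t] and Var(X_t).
E[X_t] = exp(-8*t)/5; Var(X_t) = 1/4 - exp(-16*t)/4

The OU SDE dX = -theta X dt + sigma dB admits the integrating factor exp(theta t): d(exp(theta t) X_t) = sigma exp(theta t) dB_t. Integrating from 0 to t:
  X_t = x_0 * exp(-theta t) + sigma * int_0^t exp(-theta (t-s)) dB_s.
The Itô integral has mean 0 and (by the Itô isometry) variance sigma^2 * int_0^t exp(-2 theta (t - s)) ds = sigma^2 * (1 - exp(-2 theta t)) / (2 theta).
With theta = 8, sigma = 2, x_0 = 1/5:
  E[X_t] = 1/5 * exp(-8 t) = exp(-8*t)/5
  Var(X_t) = (2)^2 * (1 - exp(-2*8 t)) / (2 * 8) = 1/4 - exp(-16*t)/4.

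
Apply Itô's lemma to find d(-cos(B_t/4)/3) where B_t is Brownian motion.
d(-cos(B_t/4)/3) = (cos(B_t/4)/96) dt + (sin(B_t/4)/12) dB_t

Itô's formula for f(B_t) gives d f(B_t) = f'(B_t) dB_t + (1/2) f''(B_t) dt. Compute derivatives of f(x) = -cos(x/4)/3:
  f'(x)  = sin(x/4)/12
  f''(x) = cos(x/4)/48
Substitute x = B_t and multiply the f'' term by 1/2:
  drift     = (1/2) * (cos(x/4)/48) evaluated at B_t = cos(B_t/4)/96
  diffusion = (sin(x/4)/12) evaluated at B_t = sin(B_t/4)/12
Therefore d(-cos(B_t/4)/3) = (cos(B_t/4)/96) dt + (sin(B_t/4)/12) dB_t.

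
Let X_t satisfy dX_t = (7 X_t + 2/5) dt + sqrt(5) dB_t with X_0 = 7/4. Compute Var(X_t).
Var(X_t) = 5*exp(14*t)/14 - 5/14

The variance V(t) = Var(X_t) satisfies V'(t) = 2 a V(t) + c^2 with V(0) = 0 (drift coefficient is linear in X, diffusion is constant). With a = 7, c = sqrt(5), the solution is
  V(t) = (c^2 / (2 a)) * (exp(2 a t) - 1)
       = (sqrt(5)^2 / (2*7)) * (exp(14 t) - 1)
       = 5*exp(14*t)/14 - 5/14.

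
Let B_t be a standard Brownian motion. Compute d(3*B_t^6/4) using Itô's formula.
d(3*B_t^6/4) = (45*B_t^4/4) dt + (9*B_t^5/2) dB_t

Itô's formula for f(B_t) gives d f(B_t) = f'(B_t) dB_t + (1/2) f''(B_t) dt. Compute derivatives of f(x) = 3*x^6/4:
  f'(x)  = 9*x^5/2
  f''(x) = 45*x^4/2
Substitute x = B_t and multiply the f'' term by 1/2:
  drift     = (1/2) * (45*x^4/2) evaluated at B_t = 45*B_t^4/4
  diffusion = (9*x^5/2) evaluated at B_t = 9*B_t^5/2
Therefore d(3*B_t^6/4) = (45*B_t^4/4) dt + (9*B_t^5/2) dB_t.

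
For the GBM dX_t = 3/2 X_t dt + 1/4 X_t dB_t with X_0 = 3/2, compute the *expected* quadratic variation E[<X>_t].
E[<X>_t] = 9*exp(49*t/16)/196 - 9/196

<X>_t = int_0^t ((1/4) * X_s)^2 ds. Taking expectation inside the integral: E[<X>_t] = (1/4)^2 * int_0^t E[X_s^2] ds. For GBM, E[X_s^2] = x_0^2 * exp((2 mu + sigma^2) s). Integrating:
  E[<X>_t] = (1/4)^2 * (3/2)^2 * (exp((2*(3/2) + (1/4)^2) t) - 1) / (2*(3/2) + (1/4)^2)
           = (1/4)^2 * (3/2)^2 * (exp((49/16) t) - 1) / (49/16) = 9*exp(49*t/16)/196 - 9/196.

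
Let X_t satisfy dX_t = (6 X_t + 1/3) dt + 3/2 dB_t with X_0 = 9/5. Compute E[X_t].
E[X_t] = 167*exp(6*t)/90 - 1/18

Taking expectations and using E[dB_t] = 0, the mean m(t) = E[X_t] satisfies the ODE m'(t) = a m(t) + b with m(0) = x_0. With a = 6, b = 1/3, x_0 = 9/5, the solution is
  m(t) = x_0 * exp(a t) + (b/a) * (exp(a t) - 1)
       = (9/5) * exp(6 t) + ((1/3)/6) * (exp(6 t) - 1)
       = 167*exp(6*t)/90 - 1/18.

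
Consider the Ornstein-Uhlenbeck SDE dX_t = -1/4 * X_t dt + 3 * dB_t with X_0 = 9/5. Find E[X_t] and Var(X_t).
E[X_t] = 9*exp(-t/4)/5; Var(X_t) = 18 - 18*exp(-t/2)

The OU SDE dX = -theta X dt + sigma dB admits the integrating factor exp(theta t): d(exp(theta t) X_t) = sigma exp(theta t) dB_t. Integrating from 0 to t:
  X_t = x_0 * exp(-theta t) + sigma * int_0^t exp(-theta (t-s)) dB_s.
The Itô integral has mean 0 and (by the Itô isometry) variance sigma^2 * int_0^t exp(-2 theta (t - s)) ds = sigma^2 * (1 - exp(-2 theta t)) / (2 theta).
With theta = 1/4, sigma = 3, x_0 = 9/5:
  E[X_t] = 9/5 * exp(-1/4 t) = 9*exp(-t/4)/5
  Var(X_t) = (3)^2 * (1 - exp(-2*1/4 t)) / (2 * 1/4) = 18 - 18*exp(-t/2).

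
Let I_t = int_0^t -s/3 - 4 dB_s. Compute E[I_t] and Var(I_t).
E[I_t] = 0; Var(I_t) = t*(t^2 + 36*t + 432)/27

The Itô integral of a deterministic integrand f(s) has mean 0 because each increment f(s) * (B_{s+ds} - B_s) has mean 0. By the Itô isometry:
  Var( int_0^t f(s) dB_s ) = E[ (int_0^t f(s) dB_s)^2 ] = int_0^t f(s)^2 ds.
Here f(s) = -s/3 - 4, so f(s)^2 = (s + 12)^2/9. Integrate:
  int_0^t ((s + 12)^2/9) ds = t*(t^2 + 36*t + 432)/27.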